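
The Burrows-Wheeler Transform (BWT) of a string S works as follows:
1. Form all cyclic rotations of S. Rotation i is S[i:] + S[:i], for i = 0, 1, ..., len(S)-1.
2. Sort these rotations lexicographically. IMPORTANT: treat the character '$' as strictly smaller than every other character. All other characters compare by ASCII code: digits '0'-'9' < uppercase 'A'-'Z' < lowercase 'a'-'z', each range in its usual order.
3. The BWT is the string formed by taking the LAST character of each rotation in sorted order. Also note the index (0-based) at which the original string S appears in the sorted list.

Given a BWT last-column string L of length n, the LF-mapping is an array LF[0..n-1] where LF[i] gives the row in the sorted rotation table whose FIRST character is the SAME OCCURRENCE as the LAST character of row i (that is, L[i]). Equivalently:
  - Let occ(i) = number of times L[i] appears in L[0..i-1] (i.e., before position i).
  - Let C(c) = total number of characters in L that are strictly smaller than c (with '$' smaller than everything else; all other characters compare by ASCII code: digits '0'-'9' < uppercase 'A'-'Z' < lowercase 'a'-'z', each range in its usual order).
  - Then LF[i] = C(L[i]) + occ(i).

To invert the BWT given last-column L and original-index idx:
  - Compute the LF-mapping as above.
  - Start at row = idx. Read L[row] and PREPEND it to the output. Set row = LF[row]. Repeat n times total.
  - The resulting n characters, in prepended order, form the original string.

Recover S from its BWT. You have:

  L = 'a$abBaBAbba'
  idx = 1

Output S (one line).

Answer: AabbbBaaBa$

Derivation:
LF mapping: 4 0 5 8 2 6 3 1 9 10 7
Walk LF starting at row 1, prepending L[row]:
  step 1: row=1, L[1]='$', prepend. Next row=LF[1]=0
  step 2: row=0, L[0]='a', prepend. Next row=LF[0]=4
  step 3: row=4, L[4]='B', prepend. Next row=LF[4]=2
  step 4: row=2, L[2]='a', prepend. Next row=LF[2]=5
  step 5: row=5, L[5]='a', prepend. Next row=LF[5]=6
  step 6: row=6, L[6]='B', prepend. Next row=LF[6]=3
  step 7: row=3, L[3]='b', prepend. Next row=LF[3]=8
  step 8: row=8, L[8]='b', prepend. Next row=LF[8]=9
  step 9: row=9, L[9]='b', prepend. Next row=LF[9]=10
  step 10: row=10, L[10]='a', prepend. Next row=LF[10]=7
  step 11: row=7, L[7]='A', prepend. Next row=LF[7]=1
Reversed output: AabbbBaaBa$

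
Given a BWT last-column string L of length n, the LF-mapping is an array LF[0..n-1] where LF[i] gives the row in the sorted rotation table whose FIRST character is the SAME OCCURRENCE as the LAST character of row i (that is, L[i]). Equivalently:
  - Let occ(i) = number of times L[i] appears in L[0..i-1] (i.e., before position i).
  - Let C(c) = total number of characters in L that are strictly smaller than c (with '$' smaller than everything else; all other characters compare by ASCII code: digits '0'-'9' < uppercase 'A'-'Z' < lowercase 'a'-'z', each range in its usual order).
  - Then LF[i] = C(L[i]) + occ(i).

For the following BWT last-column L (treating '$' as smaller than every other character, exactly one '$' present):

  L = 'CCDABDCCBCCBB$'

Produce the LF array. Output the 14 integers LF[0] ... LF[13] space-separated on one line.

Char counts: '$':1, 'A':1, 'B':4, 'C':6, 'D':2
C (first-col start): C('$')=0, C('A')=1, C('B')=2, C('C')=6, C('D')=12
L[0]='C': occ=0, LF[0]=C('C')+0=6+0=6
L[1]='C': occ=1, LF[1]=C('C')+1=6+1=7
L[2]='D': occ=0, LF[2]=C('D')+0=12+0=12
L[3]='A': occ=0, LF[3]=C('A')+0=1+0=1
L[4]='B': occ=0, LF[4]=C('B')+0=2+0=2
L[5]='D': occ=1, LF[5]=C('D')+1=12+1=13
L[6]='C': occ=2, LF[6]=C('C')+2=6+2=8
L[7]='C': occ=3, LF[7]=C('C')+3=6+3=9
L[8]='B': occ=1, LF[8]=C('B')+1=2+1=3
L[9]='C': occ=4, LF[9]=C('C')+4=6+4=10
L[10]='C': occ=5, LF[10]=C('C')+5=6+5=11
L[11]='B': occ=2, LF[11]=C('B')+2=2+2=4
L[12]='B': occ=3, LF[12]=C('B')+3=2+3=5
L[13]='$': occ=0, LF[13]=C('$')+0=0+0=0

Answer: 6 7 12 1 2 13 8 9 3 10 11 4 5 0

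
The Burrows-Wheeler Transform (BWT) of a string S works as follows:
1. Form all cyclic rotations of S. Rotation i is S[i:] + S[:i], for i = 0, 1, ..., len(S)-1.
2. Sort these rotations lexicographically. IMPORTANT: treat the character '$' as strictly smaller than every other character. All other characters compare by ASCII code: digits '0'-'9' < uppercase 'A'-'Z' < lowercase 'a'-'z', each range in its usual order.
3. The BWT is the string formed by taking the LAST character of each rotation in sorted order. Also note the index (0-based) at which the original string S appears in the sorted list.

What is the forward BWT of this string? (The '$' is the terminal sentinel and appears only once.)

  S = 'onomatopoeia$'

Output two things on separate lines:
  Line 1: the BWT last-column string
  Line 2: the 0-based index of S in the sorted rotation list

All 13 rotations (rotation i = S[i:]+S[:i]):
  rot[0] = onomatopoeia$
  rot[1] = nomatopoeia$o
  rot[2] = omatopoeia$on
  rot[3] = matopoeia$ono
  rot[4] = atopoeia$onom
  rot[5] = topoeia$onoma
  rot[6] = opoeia$onomat
  rot[7] = poeia$onomato
  rot[8] = oeia$onomatop
  rot[9] = eia$onomatopo
  rot[10] = ia$onomatopoe
  rot[11] = a$onomatopoei
  rot[12] = $onomatopoeia
Sorted (with $ < everything):
  sorted[0] = $onomatopoeia  (last char: 'a')
  sorted[1] = a$onomatopoei  (last char: 'i')
  sorted[2] = atopoeia$onom  (last char: 'm')
  sorted[3] = eia$onomatopo  (last char: 'o')
  sorted[4] = ia$onomatopoe  (last char: 'e')
  sorted[5] = matopoeia$ono  (last char: 'o')
  sorted[6] = nomatopoeia$o  (last char: 'o')
  sorted[7] = oeia$onomatop  (last char: 'p')
  sorted[8] = omatopoeia$on  (last char: 'n')
  sorted[9] = onomatopoeia$  (last char: '$')
  sorted[10] = opoeia$onomat  (last char: 't')
  sorted[11] = poeia$onomato  (last char: 'o')
  sorted[12] = topoeia$onoma  (last char: 'a')
Last column: aimoeoopn$toa
Original string S is at sorted index 9

Answer: aimoeoopn$toa
9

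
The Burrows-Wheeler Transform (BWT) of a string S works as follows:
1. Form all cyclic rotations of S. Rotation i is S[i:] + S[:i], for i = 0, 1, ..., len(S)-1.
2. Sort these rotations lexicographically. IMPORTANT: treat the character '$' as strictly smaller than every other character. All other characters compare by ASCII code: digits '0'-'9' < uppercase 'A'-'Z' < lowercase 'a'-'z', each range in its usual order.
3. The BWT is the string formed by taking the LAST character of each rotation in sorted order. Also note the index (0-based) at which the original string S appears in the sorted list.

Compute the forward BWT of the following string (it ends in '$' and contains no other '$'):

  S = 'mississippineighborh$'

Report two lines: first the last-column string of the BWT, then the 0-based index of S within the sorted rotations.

Answer: hhnirgepssm$ibpiossii
11

Derivation:
All 21 rotations (rotation i = S[i:]+S[:i]):
  rot[0] = mississippineighborh$
  rot[1] = ississippineighborh$m
  rot[2] = ssissippineighborh$mi
  rot[3] = sissippineighborh$mis
  rot[4] = issippineighborh$miss
  rot[5] = ssippineighborh$missi
  rot[6] = sippineighborh$missis
  rot[7] = ippineighborh$mississ
  rot[8] = ppineighborh$mississi
  rot[9] = pineighborh$mississip
  rot[10] = ineighborh$mississipp
  rot[11] = neighborh$mississippi
  rot[12] = eighborh$mississippin
  rot[13] = ighborh$mississippine
  rot[14] = ghborh$mississippinei
  rot[15] = hborh$mississippineig
  rot[16] = borh$mississippineigh
  rot[17] = orh$mississippineighb
  rot[18] = rh$mississippineighbo
  rot[19] = h$mississippineighbor
  rot[20] = $mississippineighborh
Sorted (with $ < everything):
  sorted[0] = $mississippineighborh  (last char: 'h')
  sorted[1] = borh$mississippineigh  (last char: 'h')
  sorted[2] = eighborh$mississippin  (last char: 'n')
  sorted[3] = ghborh$mississippinei  (last char: 'i')
  sorted[4] = h$mississippineighbor  (last char: 'r')
  sorted[5] = hborh$mississippineig  (last char: 'g')
  sorted[6] = ighborh$mississippine  (last char: 'e')
  sorted[7] = ineighborh$mississipp  (last char: 'p')
  sorted[8] = ippineighborh$mississ  (last char: 's')
  sorted[9] = issippineighborh$miss  (last char: 's')
  sorted[10] = ississippineighborh$m  (last char: 'm')
  sorted[11] = mississippineighborh$  (last char: '$')
  sorted[12] = neighborh$mississippi  (last char: 'i')
  sorted[13] = orh$mississippineighb  (last char: 'b')
  sorted[14] = pineighborh$mississip  (last char: 'p')
  sorted[15] = ppineighborh$mississi  (last char: 'i')
  sorted[16] = rh$mississippineighbo  (last char: 'o')
  sorted[17] = sippineighborh$missis  (last char: 's')
  sorted[18] = sissippineighborh$mis  (last char: 's')
  sorted[19] = ssippineighborh$missi  (last char: 'i')
  sorted[20] = ssissippineighborh$mi  (last char: 'i')
Last column: hhnirgepssm$ibpiossii
Original string S is at sorted index 11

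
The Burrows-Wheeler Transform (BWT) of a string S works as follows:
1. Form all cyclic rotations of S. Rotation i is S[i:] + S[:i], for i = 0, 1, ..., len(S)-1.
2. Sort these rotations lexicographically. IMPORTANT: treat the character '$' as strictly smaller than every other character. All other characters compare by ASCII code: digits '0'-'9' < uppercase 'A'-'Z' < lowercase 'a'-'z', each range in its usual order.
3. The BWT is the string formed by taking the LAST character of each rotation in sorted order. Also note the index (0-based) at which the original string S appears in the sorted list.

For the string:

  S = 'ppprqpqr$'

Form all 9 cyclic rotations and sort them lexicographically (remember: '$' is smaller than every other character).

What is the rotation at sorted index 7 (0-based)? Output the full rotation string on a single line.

Answer: r$ppprqpq

Derivation:
All 9 rotations (rotation i = S[i:]+S[:i]):
  rot[0] = ppprqpqr$
  rot[1] = pprqpqr$p
  rot[2] = prqpqr$pp
  rot[3] = rqpqr$ppp
  rot[4] = qpqr$pppr
  rot[5] = pqr$ppprq
  rot[6] = qr$ppprqp
  rot[7] = r$ppprqpq
  rot[8] = $ppprqpqr
Sorted (with $ < everything):
  sorted[0] = $ppprqpqr
  sorted[1] = ppprqpqr$
  sorted[2] = pprqpqr$p
  sorted[3] = pqr$ppprq
  sorted[4] = prqpqr$pp
  sorted[5] = qpqr$pppr
  sorted[6] = qr$ppprqp
  sorted[7] = r$ppprqpq
  sorted[8] = rqpqr$ppp
sorted[7] = r$ppprqpq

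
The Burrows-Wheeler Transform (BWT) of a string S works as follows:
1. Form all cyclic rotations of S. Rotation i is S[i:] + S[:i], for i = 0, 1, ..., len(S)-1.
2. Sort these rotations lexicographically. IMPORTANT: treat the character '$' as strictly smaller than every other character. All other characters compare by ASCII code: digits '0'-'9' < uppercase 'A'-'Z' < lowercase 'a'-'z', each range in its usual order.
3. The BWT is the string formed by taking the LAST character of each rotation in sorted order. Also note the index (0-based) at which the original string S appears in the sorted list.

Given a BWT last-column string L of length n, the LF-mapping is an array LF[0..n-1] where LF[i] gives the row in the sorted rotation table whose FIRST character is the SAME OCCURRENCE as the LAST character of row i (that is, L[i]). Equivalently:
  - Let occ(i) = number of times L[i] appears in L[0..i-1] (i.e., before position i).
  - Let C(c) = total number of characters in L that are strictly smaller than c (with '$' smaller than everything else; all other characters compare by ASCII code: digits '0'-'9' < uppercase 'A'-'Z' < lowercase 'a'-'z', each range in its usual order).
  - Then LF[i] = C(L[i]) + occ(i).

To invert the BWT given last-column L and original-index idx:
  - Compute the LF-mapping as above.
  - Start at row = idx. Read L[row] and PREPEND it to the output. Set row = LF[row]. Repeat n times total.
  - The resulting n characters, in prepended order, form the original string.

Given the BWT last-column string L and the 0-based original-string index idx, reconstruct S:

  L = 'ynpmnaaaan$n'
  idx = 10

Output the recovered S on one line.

Answer: panamananny$

Derivation:
LF mapping: 11 6 10 5 7 1 2 3 4 8 0 9
Walk LF starting at row 10, prepending L[row]:
  step 1: row=10, L[10]='$', prepend. Next row=LF[10]=0
  step 2: row=0, L[0]='y', prepend. Next row=LF[0]=11
  step 3: row=11, L[11]='n', prepend. Next row=LF[11]=9
  step 4: row=9, L[9]='n', prepend. Next row=LF[9]=8
  step 5: row=8, L[8]='a', prepend. Next row=LF[8]=4
  step 6: row=4, L[4]='n', prepend. Next row=LF[4]=7
  step 7: row=7, L[7]='a', prepend. Next row=LF[7]=3
  step 8: row=3, L[3]='m', prepend. Next row=LF[3]=5
  step 9: row=5, L[5]='a', prepend. Next row=LF[5]=1
  step 10: row=1, L[1]='n', prepend. Next row=LF[1]=6
  step 11: row=6, L[6]='a', prepend. Next row=LF[6]=2
  step 12: row=2, L[2]='p', prepend. Next row=LF[2]=10
Reversed output: panamananny$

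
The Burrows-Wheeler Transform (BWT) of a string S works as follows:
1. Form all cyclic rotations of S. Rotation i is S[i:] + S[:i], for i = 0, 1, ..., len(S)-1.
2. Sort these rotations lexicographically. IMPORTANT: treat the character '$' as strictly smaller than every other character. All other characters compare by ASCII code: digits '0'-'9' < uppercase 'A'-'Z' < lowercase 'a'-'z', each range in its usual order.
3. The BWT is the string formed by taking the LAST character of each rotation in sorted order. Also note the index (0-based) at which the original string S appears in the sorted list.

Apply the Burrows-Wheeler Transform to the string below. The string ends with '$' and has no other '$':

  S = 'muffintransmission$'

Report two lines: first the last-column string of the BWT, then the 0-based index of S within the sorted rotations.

All 19 rotations (rotation i = S[i:]+S[:i]):
  rot[0] = muffintransmission$
  rot[1] = uffintransmission$m
  rot[2] = ffintransmission$mu
  rot[3] = fintransmission$muf
  rot[4] = intransmission$muff
  rot[5] = ntransmission$muffi
  rot[6] = transmission$muffin
  rot[7] = ransmission$muffint
  rot[8] = ansmission$muffintr
  rot[9] = nsmission$muffintra
  rot[10] = smission$muffintran
  rot[11] = mission$muffintrans
  rot[12] = ission$muffintransm
  rot[13] = ssion$muffintransmi
  rot[14] = sion$muffintransmis
  rot[15] = ion$muffintransmiss
  rot[16] = on$muffintransmissi
  rot[17] = n$muffintransmissio
  rot[18] = $muffintransmission
Sorted (with $ < everything):
  sorted[0] = $muffintransmission  (last char: 'n')
  sorted[1] = ansmission$muffintr  (last char: 'r')
  sorted[2] = ffintransmission$mu  (last char: 'u')
  sorted[3] = fintransmission$muf  (last char: 'f')
  sorted[4] = intransmission$muff  (last char: 'f')
  sorted[5] = ion$muffintransmiss  (last char: 's')
  sorted[6] = ission$muffintransm  (last char: 'm')
  sorted[7] = mission$muffintrans  (last char: 's')
  sorted[8] = muffintransmission$  (last char: '$')
  sorted[9] = n$muffintransmissio  (last char: 'o')
  sorted[10] = nsmission$muffintra  (last char: 'a')
  sorted[11] = ntransmission$muffi  (last char: 'i')
  sorted[12] = on$muffintransmissi  (last char: 'i')
  sorted[13] = ransmission$muffint  (last char: 't')
  sorted[14] = sion$muffintransmis  (last char: 's')
  sorted[15] = smission$muffintran  (last char: 'n')
  sorted[16] = ssion$muffintransmi  (last char: 'i')
  sorted[17] = transmission$muffin  (last char: 'n')
  sorted[18] = uffintransmission$m  (last char: 'm')
Last column: nruffsms$oaiitsninm
Original string S is at sorted index 8

Answer: nruffsms$oaiitsninm
8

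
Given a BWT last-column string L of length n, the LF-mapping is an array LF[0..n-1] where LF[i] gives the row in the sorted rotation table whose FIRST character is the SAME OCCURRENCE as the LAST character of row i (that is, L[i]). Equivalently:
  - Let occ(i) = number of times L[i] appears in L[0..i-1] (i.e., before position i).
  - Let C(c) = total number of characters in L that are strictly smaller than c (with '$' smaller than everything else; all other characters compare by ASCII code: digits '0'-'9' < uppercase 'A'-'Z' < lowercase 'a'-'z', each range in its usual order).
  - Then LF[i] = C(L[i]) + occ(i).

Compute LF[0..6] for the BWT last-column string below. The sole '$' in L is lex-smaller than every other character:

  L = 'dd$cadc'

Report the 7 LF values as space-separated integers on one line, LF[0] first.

Answer: 4 5 0 2 1 6 3

Derivation:
Char counts: '$':1, 'a':1, 'c':2, 'd':3
C (first-col start): C('$')=0, C('a')=1, C('c')=2, C('d')=4
L[0]='d': occ=0, LF[0]=C('d')+0=4+0=4
L[1]='d': occ=1, LF[1]=C('d')+1=4+1=5
L[2]='$': occ=0, LF[2]=C('$')+0=0+0=0
L[3]='c': occ=0, LF[3]=C('c')+0=2+0=2
L[4]='a': occ=0, LF[4]=C('a')+0=1+0=1
L[5]='d': occ=2, LF[5]=C('d')+2=4+2=6
L[6]='c': occ=1, LF[6]=C('c')+1=2+1=3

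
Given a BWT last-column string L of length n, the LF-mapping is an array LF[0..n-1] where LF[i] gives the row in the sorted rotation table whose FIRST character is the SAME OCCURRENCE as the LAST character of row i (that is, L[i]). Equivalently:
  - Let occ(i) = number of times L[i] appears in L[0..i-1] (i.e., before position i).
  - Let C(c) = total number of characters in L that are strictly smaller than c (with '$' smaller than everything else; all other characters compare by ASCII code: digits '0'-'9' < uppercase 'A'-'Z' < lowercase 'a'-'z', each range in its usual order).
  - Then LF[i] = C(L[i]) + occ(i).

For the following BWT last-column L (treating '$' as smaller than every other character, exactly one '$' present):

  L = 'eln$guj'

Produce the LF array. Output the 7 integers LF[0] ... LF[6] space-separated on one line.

Answer: 1 4 5 0 2 6 3

Derivation:
Char counts: '$':1, 'e':1, 'g':1, 'j':1, 'l':1, 'n':1, 'u':1
C (first-col start): C('$')=0, C('e')=1, C('g')=2, C('j')=3, C('l')=4, C('n')=5, C('u')=6
L[0]='e': occ=0, LF[0]=C('e')+0=1+0=1
L[1]='l': occ=0, LF[1]=C('l')+0=4+0=4
L[2]='n': occ=0, LF[2]=C('n')+0=5+0=5
L[3]='$': occ=0, LF[3]=C('$')+0=0+0=0
L[4]='g': occ=0, LF[4]=C('g')+0=2+0=2
L[5]='u': occ=0, LF[5]=C('u')+0=6+0=6
L[6]='j': occ=0, LF[6]=C('j')+0=3+0=3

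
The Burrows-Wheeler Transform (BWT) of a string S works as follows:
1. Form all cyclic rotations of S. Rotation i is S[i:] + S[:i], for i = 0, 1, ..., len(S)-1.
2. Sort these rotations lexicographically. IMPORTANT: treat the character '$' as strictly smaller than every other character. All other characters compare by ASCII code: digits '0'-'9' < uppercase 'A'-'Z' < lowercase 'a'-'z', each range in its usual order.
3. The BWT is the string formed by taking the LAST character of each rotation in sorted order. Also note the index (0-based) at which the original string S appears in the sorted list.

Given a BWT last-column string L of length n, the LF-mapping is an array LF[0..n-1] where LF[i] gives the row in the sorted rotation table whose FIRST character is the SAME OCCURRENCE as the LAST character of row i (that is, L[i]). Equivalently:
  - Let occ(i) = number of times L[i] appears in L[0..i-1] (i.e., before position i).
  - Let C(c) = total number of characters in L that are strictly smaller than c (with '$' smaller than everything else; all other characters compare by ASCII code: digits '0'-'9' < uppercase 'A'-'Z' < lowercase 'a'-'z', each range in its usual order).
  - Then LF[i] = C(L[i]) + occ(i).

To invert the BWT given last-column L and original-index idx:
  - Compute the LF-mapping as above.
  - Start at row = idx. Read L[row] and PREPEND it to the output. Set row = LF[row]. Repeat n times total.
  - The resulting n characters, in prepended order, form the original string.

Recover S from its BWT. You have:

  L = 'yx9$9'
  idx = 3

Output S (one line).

LF mapping: 4 3 1 0 2
Walk LF starting at row 3, prepending L[row]:
  step 1: row=3, L[3]='$', prepend. Next row=LF[3]=0
  step 2: row=0, L[0]='y', prepend. Next row=LF[0]=4
  step 3: row=4, L[4]='9', prepend. Next row=LF[4]=2
  step 4: row=2, L[2]='9', prepend. Next row=LF[2]=1
  step 5: row=1, L[1]='x', prepend. Next row=LF[1]=3
Reversed output: x99y$

Answer: x99y$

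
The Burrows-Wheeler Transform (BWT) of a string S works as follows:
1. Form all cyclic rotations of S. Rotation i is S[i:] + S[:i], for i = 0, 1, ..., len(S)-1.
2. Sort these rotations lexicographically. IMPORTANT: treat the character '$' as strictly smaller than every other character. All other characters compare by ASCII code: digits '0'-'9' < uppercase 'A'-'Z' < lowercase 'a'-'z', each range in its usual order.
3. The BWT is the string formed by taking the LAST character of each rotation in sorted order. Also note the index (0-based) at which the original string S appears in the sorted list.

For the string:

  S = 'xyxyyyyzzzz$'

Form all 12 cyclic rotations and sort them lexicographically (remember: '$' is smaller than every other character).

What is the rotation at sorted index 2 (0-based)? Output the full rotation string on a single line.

Answer: xyyyyzzzz$xy

Derivation:
All 12 rotations (rotation i = S[i:]+S[:i]):
  rot[0] = xyxyyyyzzzz$
  rot[1] = yxyyyyzzzz$x
  rot[2] = xyyyyzzzz$xy
  rot[3] = yyyyzzzz$xyx
  rot[4] = yyyzzzz$xyxy
  rot[5] = yyzzzz$xyxyy
  rot[6] = yzzzz$xyxyyy
  rot[7] = zzzz$xyxyyyy
  rot[8] = zzz$xyxyyyyz
  rot[9] = zz$xyxyyyyzz
  rot[10] = z$xyxyyyyzzz
  rot[11] = $xyxyyyyzzzz
Sorted (with $ < everything):
  sorted[0] = $xyxyyyyzzzz
  sorted[1] = xyxyyyyzzzz$
  sorted[2] = xyyyyzzzz$xy
  sorted[3] = yxyyyyzzzz$x
  sorted[4] = yyyyzzzz$xyx
  sorted[5] = yyyzzzz$xyxy
  sorted[6] = yyzzzz$xyxyy
  sorted[7] = yzzzz$xyxyyy
  sorted[8] = z$xyxyyyyzzz
  sorted[9] = zz$xyxyyyyzz
  sorted[10] = zzz$xyxyyyyz
  sorted[11] = zzzz$xyxyyyy
sorted[2] = xyyyyzzzz$xy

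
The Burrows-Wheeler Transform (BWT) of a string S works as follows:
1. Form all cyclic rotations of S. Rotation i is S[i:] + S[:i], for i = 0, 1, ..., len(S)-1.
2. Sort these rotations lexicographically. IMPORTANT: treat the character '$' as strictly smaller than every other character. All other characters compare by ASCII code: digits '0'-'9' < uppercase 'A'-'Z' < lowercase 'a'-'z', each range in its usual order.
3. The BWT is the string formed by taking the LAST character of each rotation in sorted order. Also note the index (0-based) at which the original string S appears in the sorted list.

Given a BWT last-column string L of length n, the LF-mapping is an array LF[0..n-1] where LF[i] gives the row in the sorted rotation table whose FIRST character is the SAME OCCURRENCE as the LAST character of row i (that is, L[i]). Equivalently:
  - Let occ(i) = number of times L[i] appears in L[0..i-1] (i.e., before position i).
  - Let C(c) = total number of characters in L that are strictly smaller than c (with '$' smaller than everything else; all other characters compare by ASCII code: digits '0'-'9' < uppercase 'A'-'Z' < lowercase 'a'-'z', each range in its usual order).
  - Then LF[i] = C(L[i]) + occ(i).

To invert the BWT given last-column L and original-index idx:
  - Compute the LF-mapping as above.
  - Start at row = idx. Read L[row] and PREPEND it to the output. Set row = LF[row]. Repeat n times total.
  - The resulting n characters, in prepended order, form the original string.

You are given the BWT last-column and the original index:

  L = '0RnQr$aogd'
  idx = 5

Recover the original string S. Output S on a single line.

LF mapping: 1 3 7 2 9 0 4 8 6 5
Walk LF starting at row 5, prepending L[row]:
  step 1: row=5, L[5]='$', prepend. Next row=LF[5]=0
  step 2: row=0, L[0]='0', prepend. Next row=LF[0]=1
  step 3: row=1, L[1]='R', prepend. Next row=LF[1]=3
  step 4: row=3, L[3]='Q', prepend. Next row=LF[3]=2
  step 5: row=2, L[2]='n', prepend. Next row=LF[2]=7
  step 6: row=7, L[7]='o', prepend. Next row=LF[7]=8
  step 7: row=8, L[8]='g', prepend. Next row=LF[8]=6
  step 8: row=6, L[6]='a', prepend. Next row=LF[6]=4
  step 9: row=4, L[4]='r', prepend. Next row=LF[4]=9
  step 10: row=9, L[9]='d', prepend. Next row=LF[9]=5
Reversed output: dragonQR0$

Answer: dragonQR0$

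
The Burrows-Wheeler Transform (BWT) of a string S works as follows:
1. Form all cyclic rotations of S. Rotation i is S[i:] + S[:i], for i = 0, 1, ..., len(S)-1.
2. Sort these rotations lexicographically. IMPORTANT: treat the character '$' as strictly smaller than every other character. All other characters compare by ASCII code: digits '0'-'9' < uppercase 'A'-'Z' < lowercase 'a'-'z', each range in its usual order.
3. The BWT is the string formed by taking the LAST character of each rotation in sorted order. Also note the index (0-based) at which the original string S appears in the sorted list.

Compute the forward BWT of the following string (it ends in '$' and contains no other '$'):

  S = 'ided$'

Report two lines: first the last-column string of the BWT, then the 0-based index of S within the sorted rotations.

All 5 rotations (rotation i = S[i:]+S[:i]):
  rot[0] = ided$
  rot[1] = ded$i
  rot[2] = ed$id
  rot[3] = d$ide
  rot[4] = $ided
Sorted (with $ < everything):
  sorted[0] = $ided  (last char: 'd')
  sorted[1] = d$ide  (last char: 'e')
  sorted[2] = ded$i  (last char: 'i')
  sorted[3] = ed$id  (last char: 'd')
  sorted[4] = ided$  (last char: '$')
Last column: deid$
Original string S is at sorted index 4

Answer: deid$
4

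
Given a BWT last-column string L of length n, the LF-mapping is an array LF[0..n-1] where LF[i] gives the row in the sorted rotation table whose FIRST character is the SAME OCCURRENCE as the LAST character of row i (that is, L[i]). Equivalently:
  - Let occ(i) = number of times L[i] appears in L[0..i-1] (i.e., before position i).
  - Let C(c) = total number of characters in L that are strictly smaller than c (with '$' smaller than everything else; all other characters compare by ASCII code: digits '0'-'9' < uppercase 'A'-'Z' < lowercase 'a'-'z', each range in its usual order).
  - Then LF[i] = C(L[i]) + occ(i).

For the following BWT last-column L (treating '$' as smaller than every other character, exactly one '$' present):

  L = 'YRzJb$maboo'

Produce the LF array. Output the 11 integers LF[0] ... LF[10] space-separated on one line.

Answer: 3 2 10 1 5 0 7 4 6 8 9

Derivation:
Char counts: '$':1, 'J':1, 'R':1, 'Y':1, 'a':1, 'b':2, 'm':1, 'o':2, 'z':1
C (first-col start): C('$')=0, C('J')=1, C('R')=2, C('Y')=3, C('a')=4, C('b')=5, C('m')=7, C('o')=8, C('z')=10
L[0]='Y': occ=0, LF[0]=C('Y')+0=3+0=3
L[1]='R': occ=0, LF[1]=C('R')+0=2+0=2
L[2]='z': occ=0, LF[2]=C('z')+0=10+0=10
L[3]='J': occ=0, LF[3]=C('J')+0=1+0=1
L[4]='b': occ=0, LF[4]=C('b')+0=5+0=5
L[5]='$': occ=0, LF[5]=C('$')+0=0+0=0
L[6]='m': occ=0, LF[6]=C('m')+0=7+0=7
L[7]='a': occ=0, LF[7]=C('a')+0=4+0=4
L[8]='b': occ=1, LF[8]=C('b')+1=5+1=6
L[9]='o': occ=0, LF[9]=C('o')+0=8+0=8
L[10]='o': occ=1, LF[10]=C('o')+1=8+1=9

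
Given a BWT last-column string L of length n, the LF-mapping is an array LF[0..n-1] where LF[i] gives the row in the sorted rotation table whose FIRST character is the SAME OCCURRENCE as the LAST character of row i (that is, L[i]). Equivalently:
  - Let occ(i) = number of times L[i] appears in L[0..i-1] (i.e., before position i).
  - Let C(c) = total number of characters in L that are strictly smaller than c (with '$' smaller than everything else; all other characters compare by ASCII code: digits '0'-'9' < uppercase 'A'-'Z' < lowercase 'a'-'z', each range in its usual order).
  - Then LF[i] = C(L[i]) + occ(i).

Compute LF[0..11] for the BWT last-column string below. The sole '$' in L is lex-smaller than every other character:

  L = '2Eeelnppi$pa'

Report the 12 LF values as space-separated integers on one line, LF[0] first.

Answer: 1 2 4 5 7 8 9 10 6 0 11 3

Derivation:
Char counts: '$':1, '2':1, 'E':1, 'a':1, 'e':2, 'i':1, 'l':1, 'n':1, 'p':3
C (first-col start): C('$')=0, C('2')=1, C('E')=2, C('a')=3, C('e')=4, C('i')=6, C('l')=7, C('n')=8, C('p')=9
L[0]='2': occ=0, LF[0]=C('2')+0=1+0=1
L[1]='E': occ=0, LF[1]=C('E')+0=2+0=2
L[2]='e': occ=0, LF[2]=C('e')+0=4+0=4
L[3]='e': occ=1, LF[3]=C('e')+1=4+1=5
L[4]='l': occ=0, LF[4]=C('l')+0=7+0=7
L[5]='n': occ=0, LF[5]=C('n')+0=8+0=8
L[6]='p': occ=0, LF[6]=C('p')+0=9+0=9
L[7]='p': occ=1, LF[7]=C('p')+1=9+1=10
L[8]='i': occ=0, LF[8]=C('i')+0=6+0=6
L[9]='$': occ=0, LF[9]=C('$')+0=0+0=0
L[10]='p': occ=2, LF[10]=C('p')+2=9+2=11
L[11]='a': occ=0, LF[11]=C('a')+0=3+0=3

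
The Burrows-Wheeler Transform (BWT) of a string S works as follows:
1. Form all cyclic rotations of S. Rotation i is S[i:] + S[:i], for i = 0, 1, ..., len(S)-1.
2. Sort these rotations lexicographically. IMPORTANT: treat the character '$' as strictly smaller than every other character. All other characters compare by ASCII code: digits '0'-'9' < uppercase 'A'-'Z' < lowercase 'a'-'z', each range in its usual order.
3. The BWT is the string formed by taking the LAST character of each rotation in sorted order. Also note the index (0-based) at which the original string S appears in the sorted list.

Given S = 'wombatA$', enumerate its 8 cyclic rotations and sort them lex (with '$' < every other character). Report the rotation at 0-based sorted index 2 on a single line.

All 8 rotations (rotation i = S[i:]+S[:i]):
  rot[0] = wombatA$
  rot[1] = ombatA$w
  rot[2] = mbatA$wo
  rot[3] = batA$wom
  rot[4] = atA$womb
  rot[5] = tA$womba
  rot[6] = A$wombat
  rot[7] = $wombatA
Sorted (with $ < everything):
  sorted[0] = $wombatA
  sorted[1] = A$wombat
  sorted[2] = atA$womb
  sorted[3] = batA$wom
  sorted[4] = mbatA$wo
  sorted[5] = ombatA$w
  sorted[6] = tA$womba
  sorted[7] = wombatA$
sorted[2] = atA$womb

Answer: atA$womb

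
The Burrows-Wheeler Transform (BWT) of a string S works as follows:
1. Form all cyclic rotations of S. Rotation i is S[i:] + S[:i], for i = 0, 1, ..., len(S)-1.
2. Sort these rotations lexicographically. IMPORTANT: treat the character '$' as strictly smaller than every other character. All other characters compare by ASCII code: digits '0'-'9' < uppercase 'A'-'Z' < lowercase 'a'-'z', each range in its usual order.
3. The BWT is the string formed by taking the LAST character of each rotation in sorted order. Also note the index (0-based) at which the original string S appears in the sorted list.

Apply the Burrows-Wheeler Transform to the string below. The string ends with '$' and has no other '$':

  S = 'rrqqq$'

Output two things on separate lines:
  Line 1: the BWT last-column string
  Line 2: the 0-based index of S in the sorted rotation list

All 6 rotations (rotation i = S[i:]+S[:i]):
  rot[0] = rrqqq$
  rot[1] = rqqq$r
  rot[2] = qqq$rr
  rot[3] = qq$rrq
  rot[4] = q$rrqq
  rot[5] = $rrqqq
Sorted (with $ < everything):
  sorted[0] = $rrqqq  (last char: 'q')
  sorted[1] = q$rrqq  (last char: 'q')
  sorted[2] = qq$rrq  (last char: 'q')
  sorted[3] = qqq$rr  (last char: 'r')
  sorted[4] = rqqq$r  (last char: 'r')
  sorted[5] = rrqqq$  (last char: '$')
Last column: qqqrr$
Original string S is at sorted index 5

Answer: qqqrr$
5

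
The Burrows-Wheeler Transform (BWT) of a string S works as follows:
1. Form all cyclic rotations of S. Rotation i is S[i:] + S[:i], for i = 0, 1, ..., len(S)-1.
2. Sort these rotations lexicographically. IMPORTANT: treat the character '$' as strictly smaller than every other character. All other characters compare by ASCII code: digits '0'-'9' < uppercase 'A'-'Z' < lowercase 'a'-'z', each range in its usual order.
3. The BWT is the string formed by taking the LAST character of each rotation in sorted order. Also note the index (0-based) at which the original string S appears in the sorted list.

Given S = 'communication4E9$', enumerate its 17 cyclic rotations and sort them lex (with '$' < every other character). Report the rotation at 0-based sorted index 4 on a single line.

Answer: ation4E9$communic

Derivation:
All 17 rotations (rotation i = S[i:]+S[:i]):
  rot[0] = communication4E9$
  rot[1] = ommunication4E9$c
  rot[2] = mmunication4E9$co
  rot[3] = munication4E9$com
  rot[4] = unication4E9$comm
  rot[5] = nication4E9$commu
  rot[6] = ication4E9$commun
  rot[7] = cation4E9$communi
  rot[8] = ation4E9$communic
  rot[9] = tion4E9$communica
  rot[10] = ion4E9$communicat
  rot[11] = on4E9$communicati
  rot[12] = n4E9$communicatio
  rot[13] = 4E9$communication
  rot[14] = E9$communication4
  rot[15] = 9$communication4E
  rot[16] = $communication4E9
Sorted (with $ < everything):
  sorted[0] = $communication4E9
  sorted[1] = 4E9$communication
  sorted[2] = 9$communication4E
  sorted[3] = E9$communication4
  sorted[4] = ation4E9$communic
  sorted[5] = cation4E9$communi
  sorted[6] = communication4E9$
  sorted[7] = ication4E9$commun
  sorted[8] = ion4E9$communicat
  sorted[9] = mmunication4E9$co
  sorted[10] = munication4E9$com
  sorted[11] = n4E9$communicatio
  sorted[12] = nication4E9$commu
  sorted[13] = ommunication4E9$c
  sorted[14] = on4E9$communicati
  sorted[15] = tion4E9$communica
  sorted[16] = unication4E9$comm
sorted[4] = ation4E9$communic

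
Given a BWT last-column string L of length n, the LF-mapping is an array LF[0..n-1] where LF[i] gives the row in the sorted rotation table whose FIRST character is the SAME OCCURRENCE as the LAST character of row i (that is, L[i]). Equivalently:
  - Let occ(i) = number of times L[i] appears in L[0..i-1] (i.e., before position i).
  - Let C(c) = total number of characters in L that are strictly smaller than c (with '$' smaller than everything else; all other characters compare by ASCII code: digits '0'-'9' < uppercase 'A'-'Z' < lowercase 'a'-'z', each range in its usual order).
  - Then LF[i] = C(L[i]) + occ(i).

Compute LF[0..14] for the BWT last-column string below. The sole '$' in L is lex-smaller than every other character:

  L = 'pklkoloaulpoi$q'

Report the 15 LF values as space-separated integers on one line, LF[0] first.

Char counts: '$':1, 'a':1, 'i':1, 'k':2, 'l':3, 'o':3, 'p':2, 'q':1, 'u':1
C (first-col start): C('$')=0, C('a')=1, C('i')=2, C('k')=3, C('l')=5, C('o')=8, C('p')=11, C('q')=13, C('u')=14
L[0]='p': occ=0, LF[0]=C('p')+0=11+0=11
L[1]='k': occ=0, LF[1]=C('k')+0=3+0=3
L[2]='l': occ=0, LF[2]=C('l')+0=5+0=5
L[3]='k': occ=1, LF[3]=C('k')+1=3+1=4
L[4]='o': occ=0, LF[4]=C('o')+0=8+0=8
L[5]='l': occ=1, LF[5]=C('l')+1=5+1=6
L[6]='o': occ=1, LF[6]=C('o')+1=8+1=9
L[7]='a': occ=0, LF[7]=C('a')+0=1+0=1
L[8]='u': occ=0, LF[8]=C('u')+0=14+0=14
L[9]='l': occ=2, LF[9]=C('l')+2=5+2=7
L[10]='p': occ=1, LF[10]=C('p')+1=11+1=12
L[11]='o': occ=2, LF[11]=C('o')+2=8+2=10
L[12]='i': occ=0, LF[12]=C('i')+0=2+0=2
L[13]='$': occ=0, LF[13]=C('$')+0=0+0=0
L[14]='q': occ=0, LF[14]=C('q')+0=13+0=13

Answer: 11 3 5 4 8 6 9 1 14 7 12 10 2 0 13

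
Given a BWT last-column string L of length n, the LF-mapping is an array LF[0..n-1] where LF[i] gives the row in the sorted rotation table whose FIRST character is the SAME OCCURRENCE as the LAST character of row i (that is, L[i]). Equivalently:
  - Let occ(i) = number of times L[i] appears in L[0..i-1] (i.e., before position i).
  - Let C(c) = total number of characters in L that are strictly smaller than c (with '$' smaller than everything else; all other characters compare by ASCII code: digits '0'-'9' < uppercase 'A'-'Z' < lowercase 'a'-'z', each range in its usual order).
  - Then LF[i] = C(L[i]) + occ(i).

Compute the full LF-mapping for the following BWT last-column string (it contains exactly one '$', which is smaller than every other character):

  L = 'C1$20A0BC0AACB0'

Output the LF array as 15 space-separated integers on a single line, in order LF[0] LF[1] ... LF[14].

Answer: 12 5 0 6 1 7 2 10 13 3 8 9 14 11 4

Derivation:
Char counts: '$':1, '0':4, '1':1, '2':1, 'A':3, 'B':2, 'C':3
C (first-col start): C('$')=0, C('0')=1, C('1')=5, C('2')=6, C('A')=7, C('B')=10, C('C')=12
L[0]='C': occ=0, LF[0]=C('C')+0=12+0=12
L[1]='1': occ=0, LF[1]=C('1')+0=5+0=5
L[2]='$': occ=0, LF[2]=C('$')+0=0+0=0
L[3]='2': occ=0, LF[3]=C('2')+0=6+0=6
L[4]='0': occ=0, LF[4]=C('0')+0=1+0=1
L[5]='A': occ=0, LF[5]=C('A')+0=7+0=7
L[6]='0': occ=1, LF[6]=C('0')+1=1+1=2
L[7]='B': occ=0, LF[7]=C('B')+0=10+0=10
L[8]='C': occ=1, LF[8]=C('C')+1=12+1=13
L[9]='0': occ=2, LF[9]=C('0')+2=1+2=3
L[10]='A': occ=1, LF[10]=C('A')+1=7+1=8
L[11]='A': occ=2, LF[11]=C('A')+2=7+2=9
L[12]='C': occ=2, LF[12]=C('C')+2=12+2=14
L[13]='B': occ=1, LF[13]=C('B')+1=10+1=11
L[14]='0': occ=3, LF[14]=C('0')+3=1+3=4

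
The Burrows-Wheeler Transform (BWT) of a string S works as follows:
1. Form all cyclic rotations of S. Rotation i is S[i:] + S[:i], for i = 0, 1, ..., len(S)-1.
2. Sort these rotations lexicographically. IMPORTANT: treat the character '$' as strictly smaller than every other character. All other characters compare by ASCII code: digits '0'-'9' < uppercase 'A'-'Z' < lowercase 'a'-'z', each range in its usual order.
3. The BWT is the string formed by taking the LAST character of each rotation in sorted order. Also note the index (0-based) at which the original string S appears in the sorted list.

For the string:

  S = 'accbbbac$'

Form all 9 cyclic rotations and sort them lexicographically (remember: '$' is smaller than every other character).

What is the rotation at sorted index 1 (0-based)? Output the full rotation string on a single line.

All 9 rotations (rotation i = S[i:]+S[:i]):
  rot[0] = accbbbac$
  rot[1] = ccbbbac$a
  rot[2] = cbbbac$ac
  rot[3] = bbbac$acc
  rot[4] = bbac$accb
  rot[5] = bac$accbb
  rot[6] = ac$accbbb
  rot[7] = c$accbbba
  rot[8] = $accbbbac
Sorted (with $ < everything):
  sorted[0] = $accbbbac
  sorted[1] = ac$accbbb
  sorted[2] = accbbbac$
  sorted[3] = bac$accbb
  sorted[4] = bbac$accb
  sorted[5] = bbbac$acc
  sorted[6] = c$accbbba
  sorted[7] = cbbbac$ac
  sorted[8] = ccbbbac$a
sorted[1] = ac$accbbb

Answer: ac$accbbb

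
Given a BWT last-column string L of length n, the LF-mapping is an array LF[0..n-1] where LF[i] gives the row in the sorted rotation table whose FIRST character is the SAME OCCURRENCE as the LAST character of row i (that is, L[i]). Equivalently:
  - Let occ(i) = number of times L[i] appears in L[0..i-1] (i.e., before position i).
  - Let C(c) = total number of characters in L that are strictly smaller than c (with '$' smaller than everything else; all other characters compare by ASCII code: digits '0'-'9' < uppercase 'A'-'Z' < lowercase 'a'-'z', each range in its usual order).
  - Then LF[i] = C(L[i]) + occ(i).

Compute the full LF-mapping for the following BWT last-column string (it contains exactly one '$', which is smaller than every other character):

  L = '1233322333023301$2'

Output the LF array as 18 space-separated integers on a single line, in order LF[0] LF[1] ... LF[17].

Answer: 3 5 10 11 12 6 7 13 14 15 1 8 16 17 2 4 0 9

Derivation:
Char counts: '$':1, '0':2, '1':2, '2':5, '3':8
C (first-col start): C('$')=0, C('0')=1, C('1')=3, C('2')=5, C('3')=10
L[0]='1': occ=0, LF[0]=C('1')+0=3+0=3
L[1]='2': occ=0, LF[1]=C('2')+0=5+0=5
L[2]='3': occ=0, LF[2]=C('3')+0=10+0=10
L[3]='3': occ=1, LF[3]=C('3')+1=10+1=11
L[4]='3': occ=2, LF[4]=C('3')+2=10+2=12
L[5]='2': occ=1, LF[5]=C('2')+1=5+1=6
L[6]='2': occ=2, LF[6]=C('2')+2=5+2=7
L[7]='3': occ=3, LF[7]=C('3')+3=10+3=13
L[8]='3': occ=4, LF[8]=C('3')+4=10+4=14
L[9]='3': occ=5, LF[9]=C('3')+5=10+5=15
L[10]='0': occ=0, LF[10]=C('0')+0=1+0=1
L[11]='2': occ=3, LF[11]=C('2')+3=5+3=8
L[12]='3': occ=6, LF[12]=C('3')+6=10+6=16
L[13]='3': occ=7, LF[13]=C('3')+7=10+7=17
L[14]='0': occ=1, LF[14]=C('0')+1=1+1=2
L[15]='1': occ=1, LF[15]=C('1')+1=3+1=4
L[16]='$': occ=0, LF[16]=C('$')+0=0+0=0
L[17]='2': occ=4, LF[17]=C('2')+4=5+4=9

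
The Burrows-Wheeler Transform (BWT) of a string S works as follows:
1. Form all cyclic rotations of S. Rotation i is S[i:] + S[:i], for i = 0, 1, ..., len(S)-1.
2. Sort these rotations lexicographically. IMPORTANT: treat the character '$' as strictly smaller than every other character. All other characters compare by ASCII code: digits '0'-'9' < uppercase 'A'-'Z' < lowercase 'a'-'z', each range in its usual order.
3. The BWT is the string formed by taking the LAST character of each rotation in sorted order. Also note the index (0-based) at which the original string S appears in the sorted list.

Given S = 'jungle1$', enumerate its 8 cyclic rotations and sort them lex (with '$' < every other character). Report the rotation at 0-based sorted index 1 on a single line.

Answer: 1$jungle

Derivation:
All 8 rotations (rotation i = S[i:]+S[:i]):
  rot[0] = jungle1$
  rot[1] = ungle1$j
  rot[2] = ngle1$ju
  rot[3] = gle1$jun
  rot[4] = le1$jung
  rot[5] = e1$jungl
  rot[6] = 1$jungle
  rot[7] = $jungle1
Sorted (with $ < everything):
  sorted[0] = $jungle1
  sorted[1] = 1$jungle
  sorted[2] = e1$jungl
  sorted[3] = gle1$jun
  sorted[4] = jungle1$
  sorted[5] = le1$jung
  sorted[6] = ngle1$ju
  sorted[7] = ungle1$j
sorted[1] = 1$jungle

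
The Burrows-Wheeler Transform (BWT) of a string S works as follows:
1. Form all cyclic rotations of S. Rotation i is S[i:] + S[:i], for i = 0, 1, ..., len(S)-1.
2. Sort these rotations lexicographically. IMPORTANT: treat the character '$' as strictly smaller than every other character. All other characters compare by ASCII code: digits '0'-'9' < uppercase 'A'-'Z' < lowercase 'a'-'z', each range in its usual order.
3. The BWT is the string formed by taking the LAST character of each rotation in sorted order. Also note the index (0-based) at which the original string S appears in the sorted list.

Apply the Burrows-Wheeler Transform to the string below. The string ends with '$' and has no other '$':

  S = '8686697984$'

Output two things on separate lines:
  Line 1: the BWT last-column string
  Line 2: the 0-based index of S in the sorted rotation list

Answer: 48886996$67
8

Derivation:
All 11 rotations (rotation i = S[i:]+S[:i]):
  rot[0] = 8686697984$
  rot[1] = 686697984$8
  rot[2] = 86697984$86
  rot[3] = 6697984$868
  rot[4] = 697984$8686
  rot[5] = 97984$86866
  rot[6] = 7984$868669
  rot[7] = 984$8686697
  rot[8] = 84$86866979
  rot[9] = 4$868669798
  rot[10] = $8686697984
Sorted (with $ < everything):
  sorted[0] = $8686697984  (last char: '4')
  sorted[1] = 4$868669798  (last char: '8')
  sorted[2] = 6697984$868  (last char: '8')
  sorted[3] = 686697984$8  (last char: '8')
  sorted[4] = 697984$8686  (last char: '6')
  sorted[5] = 7984$868669  (last char: '9')
  sorted[6] = 84$86866979  (last char: '9')
  sorted[7] = 86697984$86  (last char: '6')
  sorted[8] = 8686697984$  (last char: '$')
  sorted[9] = 97984$86866  (last char: '6')
  sorted[10] = 984$8686697  (last char: '7')
Last column: 48886996$67
Original string S is at sorted index 8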